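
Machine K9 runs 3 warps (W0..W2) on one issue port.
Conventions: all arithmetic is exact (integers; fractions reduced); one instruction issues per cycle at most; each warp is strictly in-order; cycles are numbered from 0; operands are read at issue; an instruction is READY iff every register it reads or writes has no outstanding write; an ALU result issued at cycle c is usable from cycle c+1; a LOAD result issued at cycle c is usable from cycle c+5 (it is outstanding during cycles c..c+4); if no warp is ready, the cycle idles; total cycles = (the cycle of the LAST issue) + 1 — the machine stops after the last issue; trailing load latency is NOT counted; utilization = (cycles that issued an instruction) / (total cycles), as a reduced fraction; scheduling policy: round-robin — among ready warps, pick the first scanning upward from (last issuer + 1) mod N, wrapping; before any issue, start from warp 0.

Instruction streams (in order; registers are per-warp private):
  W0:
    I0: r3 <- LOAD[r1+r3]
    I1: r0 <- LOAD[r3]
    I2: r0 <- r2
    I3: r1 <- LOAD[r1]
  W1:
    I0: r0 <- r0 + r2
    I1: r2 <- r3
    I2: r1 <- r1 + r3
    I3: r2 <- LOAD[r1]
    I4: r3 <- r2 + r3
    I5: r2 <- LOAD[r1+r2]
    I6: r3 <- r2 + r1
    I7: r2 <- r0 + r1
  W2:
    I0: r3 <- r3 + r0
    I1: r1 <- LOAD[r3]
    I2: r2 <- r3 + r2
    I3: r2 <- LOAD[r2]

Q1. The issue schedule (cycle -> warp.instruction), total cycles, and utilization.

cycle 0: W0.I0
cycle 1: W1.I0
cycle 2: W2.I0
cycle 3: W1.I1
cycle 4: W2.I1
cycle 5: W0.I1
cycle 6: W1.I2
cycle 7: W2.I2
cycle 8: W1.I3
cycle 9: W2.I3
cycle 10: W0.I2
cycle 11: W0.I3
cycle 12: idle
cycle 13: W1.I4
cycle 14: W1.I5
cycle 15: idle
cycle 16: idle
cycle 17: idle
cycle 18: idle
cycle 19: W1.I6
cycle 20: W1.I7

Answer: 21 cycles, utilization 16/21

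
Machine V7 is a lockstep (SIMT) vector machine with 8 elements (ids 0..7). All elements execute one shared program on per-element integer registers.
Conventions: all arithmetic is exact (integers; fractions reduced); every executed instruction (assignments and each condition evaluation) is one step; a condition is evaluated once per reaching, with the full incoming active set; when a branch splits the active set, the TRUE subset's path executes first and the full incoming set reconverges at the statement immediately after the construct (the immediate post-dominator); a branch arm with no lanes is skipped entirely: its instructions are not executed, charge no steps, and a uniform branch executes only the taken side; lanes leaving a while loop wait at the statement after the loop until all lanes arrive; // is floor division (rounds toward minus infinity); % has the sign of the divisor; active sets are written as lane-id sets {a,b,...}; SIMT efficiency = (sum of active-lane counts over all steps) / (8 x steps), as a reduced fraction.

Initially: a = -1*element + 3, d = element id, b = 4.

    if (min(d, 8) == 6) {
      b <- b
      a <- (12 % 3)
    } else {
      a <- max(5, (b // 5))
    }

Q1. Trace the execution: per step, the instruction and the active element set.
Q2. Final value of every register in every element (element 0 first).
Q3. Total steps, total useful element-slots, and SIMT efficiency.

step 0: eval (min(d, 8) == 6)        {0,1,2,3,4,5,6,7}
step 1: b <- b                       {6}
step 2: a <- (12 % 3)                {6}
step 3: a <- max(5, (b // 5))        {0,1,2,3,4,5,7}

Answer: 4 steps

a: 5,5,5,5,5,5,0,5
d: 0,1,2,3,4,5,6,7
b: 4,4,4,4,4,4,4,4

steps = 4; useful = 17; efficiency = 17/32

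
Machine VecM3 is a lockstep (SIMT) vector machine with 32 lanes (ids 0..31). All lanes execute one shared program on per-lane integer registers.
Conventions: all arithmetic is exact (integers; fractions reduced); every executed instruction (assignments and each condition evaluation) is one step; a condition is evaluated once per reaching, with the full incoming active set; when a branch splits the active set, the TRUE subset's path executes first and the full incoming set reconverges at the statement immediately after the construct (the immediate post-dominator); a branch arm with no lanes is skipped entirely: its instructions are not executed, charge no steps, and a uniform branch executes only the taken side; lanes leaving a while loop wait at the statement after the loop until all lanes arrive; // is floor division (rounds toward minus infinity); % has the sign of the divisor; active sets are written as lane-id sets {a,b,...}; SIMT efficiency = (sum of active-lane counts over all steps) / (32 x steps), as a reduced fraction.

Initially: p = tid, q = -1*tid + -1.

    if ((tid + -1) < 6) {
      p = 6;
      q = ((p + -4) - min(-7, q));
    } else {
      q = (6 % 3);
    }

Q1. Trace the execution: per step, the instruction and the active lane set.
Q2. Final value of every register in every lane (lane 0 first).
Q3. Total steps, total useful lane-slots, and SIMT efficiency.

step 0: eval ((tid + -1) < 6)        {0,1,2,3,4,5,6,7,8,9,10,11,12,13,14,15,16,17,18,19,20,21,22,23,24,25,26,27,28,29,30,31}
step 1: p <- 6                       {0,1,2,3,4,5,6}
step 2: q <- ((p + -4) - min(-7, q)) {0,1,2,3,4,5,6}
step 3: q <- (6 % 3)                 {7,8,9,10,11,12,13,14,15,16,17,18,19,20,21,22,23,24,25,26,27,28,29,30,31}

Answer: 4 steps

p: 6,6,6,6,6,6,6,7,8,9,10,11,12,13,14,15,16,17,18,19,20,21,22,23,24,25,26,27,28,29,30,31
q: 9,9,9,9,9,9,9,0,0,0,0,0,0,0,0,0,0,0,0,0,0,0,0,0,0,0,0,0,0,0,0,0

steps = 4; useful = 71; efficiency = 71/128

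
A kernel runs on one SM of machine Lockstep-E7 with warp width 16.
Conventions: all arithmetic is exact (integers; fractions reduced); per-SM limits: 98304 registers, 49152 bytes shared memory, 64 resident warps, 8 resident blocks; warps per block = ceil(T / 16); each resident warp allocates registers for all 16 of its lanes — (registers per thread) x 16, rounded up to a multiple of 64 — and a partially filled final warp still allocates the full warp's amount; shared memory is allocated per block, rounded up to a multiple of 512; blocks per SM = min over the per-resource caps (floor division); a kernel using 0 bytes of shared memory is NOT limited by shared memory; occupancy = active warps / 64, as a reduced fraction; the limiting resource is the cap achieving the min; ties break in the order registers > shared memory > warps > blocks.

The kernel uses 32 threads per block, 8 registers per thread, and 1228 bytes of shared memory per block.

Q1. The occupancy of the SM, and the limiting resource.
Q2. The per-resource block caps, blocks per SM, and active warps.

Answer: occupancy 1/4, limited by blocks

registers: 384 blocks
shared memory: 32 blocks
warps: 32 blocks
blocks: 8 blocks

Answer: 8 blocks, 16 active warps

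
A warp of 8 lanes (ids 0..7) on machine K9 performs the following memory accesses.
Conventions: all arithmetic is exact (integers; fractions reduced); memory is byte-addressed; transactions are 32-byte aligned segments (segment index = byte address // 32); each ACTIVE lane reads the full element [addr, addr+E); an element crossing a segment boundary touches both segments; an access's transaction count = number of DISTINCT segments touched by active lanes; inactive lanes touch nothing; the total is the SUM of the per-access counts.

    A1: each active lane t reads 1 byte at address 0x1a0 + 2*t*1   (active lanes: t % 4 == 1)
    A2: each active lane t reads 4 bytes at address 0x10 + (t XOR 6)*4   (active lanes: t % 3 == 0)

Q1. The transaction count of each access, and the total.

A1: 1 transaction
A2: 2 transactions

Answer: 1,2; total 3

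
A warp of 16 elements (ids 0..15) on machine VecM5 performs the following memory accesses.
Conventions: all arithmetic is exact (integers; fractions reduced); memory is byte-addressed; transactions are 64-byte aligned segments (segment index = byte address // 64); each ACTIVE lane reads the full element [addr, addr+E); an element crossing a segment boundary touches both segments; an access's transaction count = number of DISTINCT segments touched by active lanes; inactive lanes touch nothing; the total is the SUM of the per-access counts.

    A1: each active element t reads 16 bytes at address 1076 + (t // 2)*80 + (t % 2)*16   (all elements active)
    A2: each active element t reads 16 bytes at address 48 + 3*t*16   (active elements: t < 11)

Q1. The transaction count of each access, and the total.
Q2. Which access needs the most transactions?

A1: 11 transactions
A2: 9 transactions

Answer: 11,9; total 20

Answer: A1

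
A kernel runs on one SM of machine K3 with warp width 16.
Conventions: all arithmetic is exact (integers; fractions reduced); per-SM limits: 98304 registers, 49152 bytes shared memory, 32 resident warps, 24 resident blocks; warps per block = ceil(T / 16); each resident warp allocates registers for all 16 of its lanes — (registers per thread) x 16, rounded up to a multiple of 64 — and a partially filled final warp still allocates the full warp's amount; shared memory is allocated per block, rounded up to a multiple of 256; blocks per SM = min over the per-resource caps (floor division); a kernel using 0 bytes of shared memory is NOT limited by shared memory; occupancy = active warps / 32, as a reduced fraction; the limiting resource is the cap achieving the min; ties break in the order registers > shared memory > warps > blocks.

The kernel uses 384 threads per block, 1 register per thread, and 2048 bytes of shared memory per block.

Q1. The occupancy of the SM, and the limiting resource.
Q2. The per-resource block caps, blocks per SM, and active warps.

Answer: occupancy 3/4, limited by warps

registers: 64 blocks
shared memory: 24 blocks
warps: 1 block
blocks: 24 blocks

Answer: 1 block, 24 active warps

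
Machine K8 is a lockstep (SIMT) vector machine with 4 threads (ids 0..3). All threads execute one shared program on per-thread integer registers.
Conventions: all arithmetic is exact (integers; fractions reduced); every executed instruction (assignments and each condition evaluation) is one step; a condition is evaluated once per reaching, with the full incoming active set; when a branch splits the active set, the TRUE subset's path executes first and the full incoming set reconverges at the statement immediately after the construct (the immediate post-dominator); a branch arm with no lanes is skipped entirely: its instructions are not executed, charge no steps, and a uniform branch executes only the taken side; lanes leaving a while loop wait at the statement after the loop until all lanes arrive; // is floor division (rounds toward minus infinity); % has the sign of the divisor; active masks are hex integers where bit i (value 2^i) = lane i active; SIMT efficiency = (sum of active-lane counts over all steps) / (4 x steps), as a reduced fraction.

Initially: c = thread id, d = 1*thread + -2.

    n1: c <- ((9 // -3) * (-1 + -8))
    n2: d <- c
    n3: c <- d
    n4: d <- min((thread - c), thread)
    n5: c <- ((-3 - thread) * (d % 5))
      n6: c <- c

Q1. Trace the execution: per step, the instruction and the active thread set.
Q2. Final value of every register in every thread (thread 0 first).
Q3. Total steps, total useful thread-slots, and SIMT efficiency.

step 0: c <- ((9 // -3) * (-1 + -8)) 0xf
step 1: d <- c                       0xf
step 2: c <- d                       0xf
step 3: d <- min((thread - c), thread) 0xf
step 4: c <- ((-3 - thread) * (d % 5)) 0xf
step 5: c <- c                       0xf

Answer: 6 steps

c: -9,-16,0,-6
d: -27,-26,-25,-24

steps = 6; useful = 24; efficiency = 24/24 = 1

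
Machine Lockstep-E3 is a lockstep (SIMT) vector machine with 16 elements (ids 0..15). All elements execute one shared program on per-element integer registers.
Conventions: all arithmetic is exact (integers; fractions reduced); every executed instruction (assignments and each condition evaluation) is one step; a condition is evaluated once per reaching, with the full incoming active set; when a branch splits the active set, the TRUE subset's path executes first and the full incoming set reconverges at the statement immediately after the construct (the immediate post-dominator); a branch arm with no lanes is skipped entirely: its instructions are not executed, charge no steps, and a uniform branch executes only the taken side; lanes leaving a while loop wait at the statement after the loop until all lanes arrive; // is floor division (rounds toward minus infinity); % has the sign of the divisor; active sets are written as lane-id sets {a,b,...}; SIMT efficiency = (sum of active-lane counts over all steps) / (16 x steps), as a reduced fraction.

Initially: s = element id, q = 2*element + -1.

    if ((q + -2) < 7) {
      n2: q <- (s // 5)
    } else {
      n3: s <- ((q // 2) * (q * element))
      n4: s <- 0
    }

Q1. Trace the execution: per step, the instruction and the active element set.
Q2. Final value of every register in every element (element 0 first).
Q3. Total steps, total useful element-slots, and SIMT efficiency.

step 0: eval ((q + -2) < 7)          {0,1,2,3,4,5,6,7,8,9,10,11,12,13,14,15}
step 1: q <- (s // 5)                {0,1,2,3,4}
step 2: s <- ((q // 2) * (q * element)) {5,6,7,8,9,10,11,12,13,14,15}
step 3: s <- 0                       {5,6,7,8,9,10,11,12,13,14,15}

Answer: 4 steps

s: 0,1,2,3,4,0,0,0,0,0,0,0,0,0,0,0
q: 0,0,0,0,0,9,11,13,15,17,19,21,23,25,27,29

steps = 4; useful = 43; efficiency = 43/64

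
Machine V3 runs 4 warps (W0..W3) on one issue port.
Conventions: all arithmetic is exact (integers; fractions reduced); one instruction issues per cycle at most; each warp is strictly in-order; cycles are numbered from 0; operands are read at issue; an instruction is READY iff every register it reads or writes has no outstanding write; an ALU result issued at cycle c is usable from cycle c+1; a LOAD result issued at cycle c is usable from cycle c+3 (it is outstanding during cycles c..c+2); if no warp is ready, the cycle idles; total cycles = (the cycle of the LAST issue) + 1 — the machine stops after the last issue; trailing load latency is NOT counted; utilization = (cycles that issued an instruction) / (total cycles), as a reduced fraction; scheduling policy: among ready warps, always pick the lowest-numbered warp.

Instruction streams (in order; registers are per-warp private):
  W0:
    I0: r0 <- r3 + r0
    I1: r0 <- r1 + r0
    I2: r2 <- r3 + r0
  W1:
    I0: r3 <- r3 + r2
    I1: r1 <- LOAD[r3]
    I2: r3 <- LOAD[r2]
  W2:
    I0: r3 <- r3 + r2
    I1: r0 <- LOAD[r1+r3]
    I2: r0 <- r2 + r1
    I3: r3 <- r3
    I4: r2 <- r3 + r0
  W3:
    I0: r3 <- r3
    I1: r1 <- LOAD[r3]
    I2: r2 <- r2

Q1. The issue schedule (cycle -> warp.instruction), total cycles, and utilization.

cycle 0: W0.I0
cycle 1: W0.I1
cycle 2: W0.I2
cycle 3: W1.I0
cycle 4: W1.I1
cycle 5: W1.I2
cycle 6: W2.I0
cycle 7: W2.I1
cycle 8: W3.I0
cycle 9: W3.I1
cycle 10: W2.I2
cycle 11: W2.I3
cycle 12: W2.I4
cycle 13: W3.I2

Answer: 14 cycles, utilization 1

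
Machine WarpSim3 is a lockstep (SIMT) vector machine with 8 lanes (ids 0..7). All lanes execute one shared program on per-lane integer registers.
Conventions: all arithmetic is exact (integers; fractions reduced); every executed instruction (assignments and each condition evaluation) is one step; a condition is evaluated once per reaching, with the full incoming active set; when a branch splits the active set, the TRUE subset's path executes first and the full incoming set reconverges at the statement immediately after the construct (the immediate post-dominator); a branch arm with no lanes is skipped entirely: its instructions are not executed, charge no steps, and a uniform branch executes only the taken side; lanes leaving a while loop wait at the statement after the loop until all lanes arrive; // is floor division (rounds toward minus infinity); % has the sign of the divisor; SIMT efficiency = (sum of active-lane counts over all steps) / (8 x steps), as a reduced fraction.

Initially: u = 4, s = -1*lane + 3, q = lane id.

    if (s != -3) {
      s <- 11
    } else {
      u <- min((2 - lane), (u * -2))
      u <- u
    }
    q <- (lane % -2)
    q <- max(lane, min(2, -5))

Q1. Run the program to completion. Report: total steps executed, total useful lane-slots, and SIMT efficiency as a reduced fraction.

Answer: 6 steps, 33 useful, 11/16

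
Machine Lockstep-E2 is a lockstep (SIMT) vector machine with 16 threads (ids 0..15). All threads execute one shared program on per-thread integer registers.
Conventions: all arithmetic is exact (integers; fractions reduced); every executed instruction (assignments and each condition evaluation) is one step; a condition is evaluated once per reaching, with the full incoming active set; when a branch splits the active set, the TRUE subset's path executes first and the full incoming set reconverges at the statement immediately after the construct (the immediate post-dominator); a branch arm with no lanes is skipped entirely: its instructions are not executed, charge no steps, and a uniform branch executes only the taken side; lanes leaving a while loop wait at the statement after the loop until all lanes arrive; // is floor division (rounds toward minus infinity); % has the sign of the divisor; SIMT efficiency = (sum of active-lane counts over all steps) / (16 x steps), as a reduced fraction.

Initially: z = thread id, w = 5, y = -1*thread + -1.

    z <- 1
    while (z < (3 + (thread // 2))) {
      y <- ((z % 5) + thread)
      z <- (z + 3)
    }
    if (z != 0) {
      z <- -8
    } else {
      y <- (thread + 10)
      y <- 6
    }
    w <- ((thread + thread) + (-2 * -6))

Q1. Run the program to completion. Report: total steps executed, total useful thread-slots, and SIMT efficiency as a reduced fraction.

Answer: 14 steps, 182 useful, 13/16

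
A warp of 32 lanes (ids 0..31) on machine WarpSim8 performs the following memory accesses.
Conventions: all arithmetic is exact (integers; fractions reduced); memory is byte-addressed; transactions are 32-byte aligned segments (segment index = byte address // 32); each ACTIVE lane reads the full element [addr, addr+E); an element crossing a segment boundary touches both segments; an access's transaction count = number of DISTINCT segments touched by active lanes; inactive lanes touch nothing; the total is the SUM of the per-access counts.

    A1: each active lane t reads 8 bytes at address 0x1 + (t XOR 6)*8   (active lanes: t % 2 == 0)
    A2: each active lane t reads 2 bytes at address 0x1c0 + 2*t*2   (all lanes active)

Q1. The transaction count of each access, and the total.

A1: 8 transactions
A2: 4 transactions

Answer: 8,4; total 12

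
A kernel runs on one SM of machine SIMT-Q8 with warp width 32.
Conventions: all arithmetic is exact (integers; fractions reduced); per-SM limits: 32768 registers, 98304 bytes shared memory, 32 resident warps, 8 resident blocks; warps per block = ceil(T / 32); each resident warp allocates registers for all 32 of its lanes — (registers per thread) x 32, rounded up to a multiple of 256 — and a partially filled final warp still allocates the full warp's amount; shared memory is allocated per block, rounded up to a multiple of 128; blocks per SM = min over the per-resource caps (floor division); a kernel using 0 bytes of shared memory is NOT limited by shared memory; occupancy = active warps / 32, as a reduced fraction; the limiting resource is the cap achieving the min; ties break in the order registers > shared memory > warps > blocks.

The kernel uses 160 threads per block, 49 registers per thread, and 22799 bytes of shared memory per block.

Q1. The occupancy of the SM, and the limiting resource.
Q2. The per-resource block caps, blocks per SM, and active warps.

Answer: occupancy 15/32, limited by registers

registers: 3 blocks
shared memory: 4 blocks
warps: 6 blocks
blocks: 8 blocks

Answer: 3 blocks, 15 active warps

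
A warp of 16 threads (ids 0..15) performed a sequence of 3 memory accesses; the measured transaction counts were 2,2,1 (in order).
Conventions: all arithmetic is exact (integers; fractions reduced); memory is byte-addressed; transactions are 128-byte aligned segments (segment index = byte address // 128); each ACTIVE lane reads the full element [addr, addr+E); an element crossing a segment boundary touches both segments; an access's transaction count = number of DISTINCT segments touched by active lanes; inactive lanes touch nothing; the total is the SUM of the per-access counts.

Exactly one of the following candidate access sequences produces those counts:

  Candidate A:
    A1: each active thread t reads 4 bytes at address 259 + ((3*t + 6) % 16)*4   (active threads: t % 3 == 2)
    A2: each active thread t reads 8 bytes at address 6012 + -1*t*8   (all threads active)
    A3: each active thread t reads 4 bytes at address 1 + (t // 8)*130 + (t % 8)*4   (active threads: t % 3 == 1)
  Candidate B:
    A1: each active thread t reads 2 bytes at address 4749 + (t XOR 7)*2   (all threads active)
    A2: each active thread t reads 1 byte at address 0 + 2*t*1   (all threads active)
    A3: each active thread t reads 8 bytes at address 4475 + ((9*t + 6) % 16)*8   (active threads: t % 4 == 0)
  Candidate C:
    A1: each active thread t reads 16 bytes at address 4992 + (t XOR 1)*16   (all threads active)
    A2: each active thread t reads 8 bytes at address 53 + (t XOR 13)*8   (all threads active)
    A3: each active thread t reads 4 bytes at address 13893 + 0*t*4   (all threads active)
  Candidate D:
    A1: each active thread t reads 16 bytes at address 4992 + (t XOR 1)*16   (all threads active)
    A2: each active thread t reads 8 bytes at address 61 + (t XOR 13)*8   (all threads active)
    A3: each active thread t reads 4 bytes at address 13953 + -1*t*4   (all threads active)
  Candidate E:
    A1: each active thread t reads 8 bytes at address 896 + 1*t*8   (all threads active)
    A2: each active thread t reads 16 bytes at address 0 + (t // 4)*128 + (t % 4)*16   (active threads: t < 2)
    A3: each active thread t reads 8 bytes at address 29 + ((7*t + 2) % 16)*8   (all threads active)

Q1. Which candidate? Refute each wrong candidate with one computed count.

A: A1 gives 1 transaction, not 2
B: A1 gives 1 transaction, not 2
D: A3 gives 2 transactions, not 1
E: A1 gives 1 transaction, not 2
C: all counts match (2,2,1)

Answer: C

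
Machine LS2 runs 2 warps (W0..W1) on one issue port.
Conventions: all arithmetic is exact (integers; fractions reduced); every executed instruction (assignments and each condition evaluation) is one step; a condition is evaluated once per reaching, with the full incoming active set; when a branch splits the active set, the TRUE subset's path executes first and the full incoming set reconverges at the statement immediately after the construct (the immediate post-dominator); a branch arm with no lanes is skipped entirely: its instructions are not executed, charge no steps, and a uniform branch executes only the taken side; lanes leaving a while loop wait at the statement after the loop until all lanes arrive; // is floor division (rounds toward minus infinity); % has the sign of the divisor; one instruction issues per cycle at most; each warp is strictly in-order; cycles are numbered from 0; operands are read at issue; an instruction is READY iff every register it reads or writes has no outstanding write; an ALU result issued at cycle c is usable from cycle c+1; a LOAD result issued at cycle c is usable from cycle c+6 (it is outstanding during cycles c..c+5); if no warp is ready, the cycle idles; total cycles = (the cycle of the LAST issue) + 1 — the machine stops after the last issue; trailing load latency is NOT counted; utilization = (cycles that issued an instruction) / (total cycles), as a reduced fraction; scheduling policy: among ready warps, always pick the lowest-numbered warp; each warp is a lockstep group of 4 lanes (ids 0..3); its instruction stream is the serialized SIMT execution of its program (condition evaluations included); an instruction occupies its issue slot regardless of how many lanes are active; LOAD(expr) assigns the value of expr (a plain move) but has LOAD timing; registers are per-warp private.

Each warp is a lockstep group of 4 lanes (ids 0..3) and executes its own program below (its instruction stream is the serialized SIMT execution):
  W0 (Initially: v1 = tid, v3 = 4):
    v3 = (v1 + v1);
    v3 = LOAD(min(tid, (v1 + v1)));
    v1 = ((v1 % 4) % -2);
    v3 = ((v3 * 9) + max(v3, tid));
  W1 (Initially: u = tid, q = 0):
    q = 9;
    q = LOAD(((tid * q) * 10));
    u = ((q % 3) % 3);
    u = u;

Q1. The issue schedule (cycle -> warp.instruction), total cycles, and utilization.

cycle 0: W0.I0
cycle 1: W0.I1
cycle 2: W0.I2
cycle 3: W1.I0
cycle 4: W1.I1
cycle 5: idle
cycle 6: idle
cycle 7: W0.I3
cycle 8: idle
cycle 9: idle
cycle 10: W1.I2
cycle 11: W1.I3

Answer: 12 cycles, utilization 2/3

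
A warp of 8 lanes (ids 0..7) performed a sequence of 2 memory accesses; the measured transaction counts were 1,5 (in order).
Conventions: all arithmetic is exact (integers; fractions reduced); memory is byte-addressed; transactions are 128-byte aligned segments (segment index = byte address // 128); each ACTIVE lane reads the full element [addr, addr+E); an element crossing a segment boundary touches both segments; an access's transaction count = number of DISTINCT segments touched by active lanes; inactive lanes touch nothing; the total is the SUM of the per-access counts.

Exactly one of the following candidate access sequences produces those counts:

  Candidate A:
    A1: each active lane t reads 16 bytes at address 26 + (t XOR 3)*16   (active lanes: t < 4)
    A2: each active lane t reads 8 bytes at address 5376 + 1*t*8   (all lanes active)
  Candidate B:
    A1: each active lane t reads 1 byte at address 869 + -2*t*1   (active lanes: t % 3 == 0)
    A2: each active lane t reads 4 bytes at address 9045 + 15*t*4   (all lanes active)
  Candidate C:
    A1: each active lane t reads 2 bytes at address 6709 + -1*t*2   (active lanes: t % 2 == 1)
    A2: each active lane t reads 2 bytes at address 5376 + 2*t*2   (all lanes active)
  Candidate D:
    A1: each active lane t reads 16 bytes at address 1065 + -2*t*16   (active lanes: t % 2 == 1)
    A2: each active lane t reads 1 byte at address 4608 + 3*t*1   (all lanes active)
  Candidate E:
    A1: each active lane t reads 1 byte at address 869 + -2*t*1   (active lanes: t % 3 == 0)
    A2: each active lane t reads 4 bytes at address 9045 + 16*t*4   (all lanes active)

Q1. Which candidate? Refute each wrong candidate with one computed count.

A: A2 gives 1 transaction, not 5
B: A2 gives 4 transactions, not 5
C: A2 gives 1 transaction, not 5
D: A1 gives 3 transactions, not 1
E: all counts match (1,5)

Answer: E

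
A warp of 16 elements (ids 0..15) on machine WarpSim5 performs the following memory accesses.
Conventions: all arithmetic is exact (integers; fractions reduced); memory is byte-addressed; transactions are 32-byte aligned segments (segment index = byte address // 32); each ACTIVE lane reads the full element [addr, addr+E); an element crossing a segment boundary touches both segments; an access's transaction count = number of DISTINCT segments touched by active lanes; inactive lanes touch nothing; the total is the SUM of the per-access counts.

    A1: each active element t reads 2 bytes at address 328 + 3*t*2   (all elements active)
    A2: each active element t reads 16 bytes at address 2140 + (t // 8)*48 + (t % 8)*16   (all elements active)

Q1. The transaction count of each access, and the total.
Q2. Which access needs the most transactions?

A1: 4 transactions
A2: 7 transactions

Answer: 4,7; total 11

Answer: A2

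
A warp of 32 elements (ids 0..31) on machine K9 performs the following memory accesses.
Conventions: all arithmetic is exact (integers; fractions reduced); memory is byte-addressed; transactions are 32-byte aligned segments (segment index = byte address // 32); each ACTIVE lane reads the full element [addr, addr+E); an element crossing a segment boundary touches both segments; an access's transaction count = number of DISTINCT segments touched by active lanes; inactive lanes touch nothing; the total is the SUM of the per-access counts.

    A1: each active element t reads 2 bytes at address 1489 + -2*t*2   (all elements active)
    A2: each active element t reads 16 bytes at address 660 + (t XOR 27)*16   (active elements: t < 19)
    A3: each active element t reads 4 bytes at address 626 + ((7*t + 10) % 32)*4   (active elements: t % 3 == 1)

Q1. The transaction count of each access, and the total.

A1: 5 transactions
A2: 11 transactions
A3: 5 transactions

Answer: 5,11,5; total 21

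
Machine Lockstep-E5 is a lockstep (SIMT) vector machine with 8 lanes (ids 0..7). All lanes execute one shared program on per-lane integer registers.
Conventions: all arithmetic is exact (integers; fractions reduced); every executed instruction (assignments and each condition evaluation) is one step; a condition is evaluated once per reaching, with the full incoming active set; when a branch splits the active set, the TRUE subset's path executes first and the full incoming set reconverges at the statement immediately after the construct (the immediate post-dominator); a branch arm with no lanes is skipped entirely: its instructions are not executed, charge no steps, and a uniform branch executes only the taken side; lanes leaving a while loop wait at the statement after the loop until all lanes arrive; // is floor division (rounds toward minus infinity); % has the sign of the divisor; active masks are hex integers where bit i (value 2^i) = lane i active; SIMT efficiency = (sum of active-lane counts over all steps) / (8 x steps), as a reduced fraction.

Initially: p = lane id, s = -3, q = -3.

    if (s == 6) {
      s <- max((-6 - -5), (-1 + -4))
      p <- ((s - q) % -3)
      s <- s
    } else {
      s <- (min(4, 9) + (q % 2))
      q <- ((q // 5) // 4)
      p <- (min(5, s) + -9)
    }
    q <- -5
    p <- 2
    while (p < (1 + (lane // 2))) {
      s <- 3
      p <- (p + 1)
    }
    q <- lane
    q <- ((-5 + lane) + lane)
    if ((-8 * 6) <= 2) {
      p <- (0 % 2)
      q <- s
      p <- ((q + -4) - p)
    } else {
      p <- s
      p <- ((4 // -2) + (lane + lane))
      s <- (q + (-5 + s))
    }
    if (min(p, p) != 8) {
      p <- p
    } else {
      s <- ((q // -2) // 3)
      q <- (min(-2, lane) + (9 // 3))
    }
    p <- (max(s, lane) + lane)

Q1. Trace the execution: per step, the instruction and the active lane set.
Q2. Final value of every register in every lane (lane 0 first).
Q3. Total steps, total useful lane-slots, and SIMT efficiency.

step 0: eval (s == 6)                0xff
step 1: s <- (min(4, 9) + (q % 2))   0xff
step 2: q <- ((q // 5) // 4)         0xff
step 3: p <- (min(5, s) + -9)        0xff
step 4: q <- -5                      0xff
step 5: p <- 2                       0xff
step 6: eval (p < (1 + (lane // 2))) 0xff
step 7: s <- 3                       0xf0
step 8: p <- (p + 1)                 0xf0
step 9: eval (p < (1 + (lane // 2))) 0xf0
step 10: s <- 3                       0xc0
step 11: p <- (p + 1)                 0xc0
step 12: eval (p < (1 + (lane // 2))) 0xc0
step 13: q <- lane                    0xff
step 14: q <- ((-5 + lane) + lane)    0xff
step 15: eval ((-8 * 6) <= 2)         0xff
step 16: p <- (0 % 2)                 0xff
step 17: q <- s                       0xff
step 18: p <- ((q + -4) - p)          0xff
step 19: eval (min(p, p) != 8)        0xff
step 20: p <- p                       0xff
step 21: p <- (max(s, lane) + lane)   0xff

Answer: 22 steps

p: 5,6,7,8,8,10,12,14
s: 5,5,5,5,3,3,3,3
q: 5,5,5,5,3,3,3,3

steps = 22; useful = 146; efficiency = 146/176 = 73/88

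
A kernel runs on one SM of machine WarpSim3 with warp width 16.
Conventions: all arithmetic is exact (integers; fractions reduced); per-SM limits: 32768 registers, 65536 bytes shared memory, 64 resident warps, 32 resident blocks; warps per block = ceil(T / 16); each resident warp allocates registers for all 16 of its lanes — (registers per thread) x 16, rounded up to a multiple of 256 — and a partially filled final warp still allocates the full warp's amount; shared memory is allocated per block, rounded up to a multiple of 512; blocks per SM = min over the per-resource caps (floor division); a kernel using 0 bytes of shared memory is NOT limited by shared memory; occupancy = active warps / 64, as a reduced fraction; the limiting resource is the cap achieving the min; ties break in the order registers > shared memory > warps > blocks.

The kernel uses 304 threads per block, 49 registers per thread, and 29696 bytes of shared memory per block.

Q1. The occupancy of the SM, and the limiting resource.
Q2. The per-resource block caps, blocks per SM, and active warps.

Answer: occupancy 19/64, limited by registers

registers: 1 block
shared memory: 2 blocks
warps: 3 blocks
blocks: 32 blocks

Answer: 1 block, 19 active warps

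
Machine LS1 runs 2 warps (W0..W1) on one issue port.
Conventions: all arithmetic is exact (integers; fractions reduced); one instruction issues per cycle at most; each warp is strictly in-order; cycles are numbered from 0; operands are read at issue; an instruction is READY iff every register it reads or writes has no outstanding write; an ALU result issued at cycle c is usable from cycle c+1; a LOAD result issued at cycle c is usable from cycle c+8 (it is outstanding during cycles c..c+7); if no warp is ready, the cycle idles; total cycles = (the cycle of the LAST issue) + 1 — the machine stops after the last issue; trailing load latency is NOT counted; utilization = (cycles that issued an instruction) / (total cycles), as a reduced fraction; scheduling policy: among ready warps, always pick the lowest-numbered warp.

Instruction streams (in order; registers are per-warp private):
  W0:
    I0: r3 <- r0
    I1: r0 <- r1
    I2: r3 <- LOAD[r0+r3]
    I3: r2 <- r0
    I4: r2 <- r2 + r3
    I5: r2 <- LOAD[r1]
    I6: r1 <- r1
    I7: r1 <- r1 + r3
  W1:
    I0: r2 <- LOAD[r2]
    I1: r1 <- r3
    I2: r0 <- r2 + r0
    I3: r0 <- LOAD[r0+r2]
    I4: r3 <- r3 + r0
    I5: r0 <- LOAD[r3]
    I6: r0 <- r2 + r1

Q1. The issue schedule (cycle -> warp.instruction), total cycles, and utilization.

cycle 0: W0.I0
cycle 1: W0.I1
cycle 2: W0.I2
cycle 3: W0.I3
cycle 4: W1.I0
cycle 5: W1.I1
cycle 6: idle
cycle 7: idle
cycle 8: idle
cycle 9: idle
cycle 10: W0.I4
cycle 11: W0.I5
cycle 12: W0.I6
cycle 13: W0.I7
cycle 14: W1.I2
cycle 15: W1.I3
cycle 16: idle
cycle 17: idle
cycle 18: idle
cycle 19: idle
cycle 20: idle
cycle 21: idle
cycle 22: idle
cycle 23: W1.I4
cycle 24: W1.I5
cycle 25: idle
cycle 26: idle
cycle 27: idle
cycle 28: idle
cycle 29: idle
cycle 30: idle
cycle 31: idle
cycle 32: W1.I6

Answer: 33 cycles, utilization 5/11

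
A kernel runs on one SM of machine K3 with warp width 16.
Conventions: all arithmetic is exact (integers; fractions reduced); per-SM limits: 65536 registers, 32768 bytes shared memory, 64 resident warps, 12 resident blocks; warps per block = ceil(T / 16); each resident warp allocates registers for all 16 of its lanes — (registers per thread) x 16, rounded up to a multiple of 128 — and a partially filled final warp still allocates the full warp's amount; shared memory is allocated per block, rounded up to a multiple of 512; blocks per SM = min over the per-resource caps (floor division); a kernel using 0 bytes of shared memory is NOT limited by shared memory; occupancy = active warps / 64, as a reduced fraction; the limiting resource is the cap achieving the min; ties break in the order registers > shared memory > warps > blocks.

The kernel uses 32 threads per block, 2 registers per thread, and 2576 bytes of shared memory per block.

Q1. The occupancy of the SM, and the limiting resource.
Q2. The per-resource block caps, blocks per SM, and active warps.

Answer: occupancy 5/16, limited by shared memory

registers: 256 blocks
shared memory: 10 blocks
warps: 32 blocks
blocks: 12 blocks

Answer: 10 blocks, 20 active warps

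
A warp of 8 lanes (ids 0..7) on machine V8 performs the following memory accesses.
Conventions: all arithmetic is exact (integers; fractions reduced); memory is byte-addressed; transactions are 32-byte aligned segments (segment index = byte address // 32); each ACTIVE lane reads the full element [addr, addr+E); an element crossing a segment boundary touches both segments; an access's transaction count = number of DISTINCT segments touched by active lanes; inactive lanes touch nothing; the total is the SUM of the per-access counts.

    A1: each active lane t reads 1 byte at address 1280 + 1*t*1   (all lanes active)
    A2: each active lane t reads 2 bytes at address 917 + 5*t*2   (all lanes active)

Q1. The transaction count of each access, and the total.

A1: 1 transaction
A2: 3 transactions

Answer: 1,3; total 4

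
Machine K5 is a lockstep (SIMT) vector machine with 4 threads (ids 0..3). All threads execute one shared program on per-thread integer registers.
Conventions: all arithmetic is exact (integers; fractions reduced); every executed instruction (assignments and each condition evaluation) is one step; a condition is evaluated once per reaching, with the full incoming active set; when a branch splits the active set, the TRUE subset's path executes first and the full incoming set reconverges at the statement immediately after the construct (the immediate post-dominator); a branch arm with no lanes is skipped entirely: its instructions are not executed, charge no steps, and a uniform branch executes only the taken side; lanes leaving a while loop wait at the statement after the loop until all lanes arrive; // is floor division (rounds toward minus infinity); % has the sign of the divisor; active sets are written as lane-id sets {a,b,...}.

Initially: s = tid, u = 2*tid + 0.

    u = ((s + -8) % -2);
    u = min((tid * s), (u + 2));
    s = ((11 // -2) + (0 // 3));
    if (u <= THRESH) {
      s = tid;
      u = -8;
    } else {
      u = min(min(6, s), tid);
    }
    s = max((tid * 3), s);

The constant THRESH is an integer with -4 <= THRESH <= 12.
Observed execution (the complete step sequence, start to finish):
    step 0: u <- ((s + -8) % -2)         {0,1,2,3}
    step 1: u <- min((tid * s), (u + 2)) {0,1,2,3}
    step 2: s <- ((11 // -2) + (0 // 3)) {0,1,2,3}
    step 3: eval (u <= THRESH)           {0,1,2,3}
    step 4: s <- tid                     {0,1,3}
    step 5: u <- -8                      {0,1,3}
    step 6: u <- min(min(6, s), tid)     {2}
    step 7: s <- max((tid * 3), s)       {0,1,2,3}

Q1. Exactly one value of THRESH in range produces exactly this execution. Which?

Answer: THRESH = 1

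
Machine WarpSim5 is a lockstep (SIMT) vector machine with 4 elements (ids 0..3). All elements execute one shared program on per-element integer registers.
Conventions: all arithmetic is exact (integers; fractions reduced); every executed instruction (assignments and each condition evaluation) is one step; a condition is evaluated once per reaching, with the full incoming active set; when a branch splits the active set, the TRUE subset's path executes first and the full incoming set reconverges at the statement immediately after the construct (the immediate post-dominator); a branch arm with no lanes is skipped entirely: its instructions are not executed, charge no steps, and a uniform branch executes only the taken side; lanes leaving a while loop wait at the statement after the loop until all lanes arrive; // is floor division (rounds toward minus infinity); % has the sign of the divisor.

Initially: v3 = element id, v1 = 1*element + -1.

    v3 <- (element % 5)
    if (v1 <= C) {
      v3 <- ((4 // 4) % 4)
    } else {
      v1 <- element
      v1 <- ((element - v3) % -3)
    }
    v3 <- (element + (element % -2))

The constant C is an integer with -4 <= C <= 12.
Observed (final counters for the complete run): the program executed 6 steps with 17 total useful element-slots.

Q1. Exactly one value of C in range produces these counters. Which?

Answer: C = 1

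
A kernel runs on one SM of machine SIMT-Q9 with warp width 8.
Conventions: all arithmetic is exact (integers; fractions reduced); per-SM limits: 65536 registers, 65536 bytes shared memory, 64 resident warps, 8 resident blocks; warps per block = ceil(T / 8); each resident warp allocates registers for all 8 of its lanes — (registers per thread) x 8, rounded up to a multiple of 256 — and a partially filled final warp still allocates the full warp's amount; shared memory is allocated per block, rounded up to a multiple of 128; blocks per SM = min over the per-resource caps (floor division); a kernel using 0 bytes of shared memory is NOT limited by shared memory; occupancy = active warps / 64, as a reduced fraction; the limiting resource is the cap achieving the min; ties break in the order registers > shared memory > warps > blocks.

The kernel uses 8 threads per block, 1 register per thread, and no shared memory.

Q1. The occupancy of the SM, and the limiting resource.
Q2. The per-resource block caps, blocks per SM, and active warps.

Answer: occupancy 1/8, limited by blocks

registers: 256 blocks
shared memory: no limit (kernel uses none)
warps: 64 blocks
blocks: 8 blocks

Answer: 8 blocks, 8 active warps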